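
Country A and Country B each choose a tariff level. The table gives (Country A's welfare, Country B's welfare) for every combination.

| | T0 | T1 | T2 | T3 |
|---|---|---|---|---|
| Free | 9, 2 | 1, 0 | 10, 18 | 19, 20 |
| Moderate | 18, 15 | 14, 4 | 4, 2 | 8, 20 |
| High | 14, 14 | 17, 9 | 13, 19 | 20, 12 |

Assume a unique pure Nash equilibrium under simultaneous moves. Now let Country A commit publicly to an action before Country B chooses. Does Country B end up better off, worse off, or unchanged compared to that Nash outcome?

better off

Backward induction with Country A moving first.
- Free: Country B compares 2, 0, 18, 20 and picks T3; Country A would get 19.
- Moderate: Country B compares 15, 4, 2, 20 and picks T3; Country A would get 8.
- High: Country B compares 14, 9, 19, 12 and picks T2; Country A would get 13.
Maximizing over 19, 8, 13, Country A chooses Free. Subgame-perfect outcome: (Free, T3) with payoffs (19, 20).
For the simultaneous game, intersect best replies.
Country A's best replies: T0→Moderate; T1→High; T2→High; T3→High.
Country B's best replies: Free→T3; Moderate→T3; High→T2.
The unique mutual best reply is (High, T2), giving (13, 19).
Country B earns 20 sequentially versus 19 at the Nash outcome: better off.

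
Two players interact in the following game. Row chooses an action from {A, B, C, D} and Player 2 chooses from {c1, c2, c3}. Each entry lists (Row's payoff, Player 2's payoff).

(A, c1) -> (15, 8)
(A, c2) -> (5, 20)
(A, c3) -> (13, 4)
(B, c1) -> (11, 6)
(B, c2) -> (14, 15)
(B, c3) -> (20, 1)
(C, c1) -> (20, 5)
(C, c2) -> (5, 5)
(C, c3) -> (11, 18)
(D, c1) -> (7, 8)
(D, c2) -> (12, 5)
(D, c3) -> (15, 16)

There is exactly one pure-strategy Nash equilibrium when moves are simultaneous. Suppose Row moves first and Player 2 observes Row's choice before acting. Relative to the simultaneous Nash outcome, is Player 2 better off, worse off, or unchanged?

better off

Work backward from Player 2's decision.
- A: BR = c2, leader payoff 5.
- B: BR = c2, leader payoff 14.
- C: BR = c3, leader payoff 11.
- D: BR = c3, leader payoff 15.
Among 5, 14, 11, 15, the best is 15 at D. Subgame-perfect outcome: (D, c3) with payoffs (15, 16).
Now find the simultaneous Nash equilibrium.
Row's best replies: c1→C; c2→B; c3→B.
Player 2's best replies: A→c2; B→c2; C→c3; D→c3.
Only (B, c2) has each player best-responding; Nash payoffs (14, 15).
Player 2 earns 16 sequentially versus 15 at the Nash outcome: better off.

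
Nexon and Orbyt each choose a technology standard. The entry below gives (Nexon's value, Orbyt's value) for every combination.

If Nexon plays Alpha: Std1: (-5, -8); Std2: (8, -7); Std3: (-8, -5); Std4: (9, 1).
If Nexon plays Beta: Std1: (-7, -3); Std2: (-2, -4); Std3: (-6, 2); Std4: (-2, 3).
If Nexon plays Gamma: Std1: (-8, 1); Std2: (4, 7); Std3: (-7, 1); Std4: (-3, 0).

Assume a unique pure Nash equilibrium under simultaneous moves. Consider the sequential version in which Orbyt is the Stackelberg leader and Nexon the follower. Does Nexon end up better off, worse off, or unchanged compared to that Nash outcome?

worse off

Backward induction with Orbyt moving first.
- Std1: BR = Alpha, leader payoff -8.
- Std2: BR = Alpha, leader payoff -7.
- Std3: BR = Beta, leader payoff 2.
- Std4: BR = Alpha, leader payoff 1.
Maximizing over -8, -7, 2, 1, Orbyt chooses Std3. Subgame-perfect outcome: (Beta, Std3) with payoffs (-6, 2).
For the simultaneous game, intersect best replies.
Nexon's best replies: Std1→Alpha; Std2→Alpha; Std3→Beta; Std4→Alpha.
Orbyt's best replies: Alpha→Std4; Beta→Std4; Gamma→Std2.
The unique mutual best reply is (Alpha, Std4), giving (9, 1).
Nexon earns -6 sequentially versus 9 at the Nash outcome: worse off.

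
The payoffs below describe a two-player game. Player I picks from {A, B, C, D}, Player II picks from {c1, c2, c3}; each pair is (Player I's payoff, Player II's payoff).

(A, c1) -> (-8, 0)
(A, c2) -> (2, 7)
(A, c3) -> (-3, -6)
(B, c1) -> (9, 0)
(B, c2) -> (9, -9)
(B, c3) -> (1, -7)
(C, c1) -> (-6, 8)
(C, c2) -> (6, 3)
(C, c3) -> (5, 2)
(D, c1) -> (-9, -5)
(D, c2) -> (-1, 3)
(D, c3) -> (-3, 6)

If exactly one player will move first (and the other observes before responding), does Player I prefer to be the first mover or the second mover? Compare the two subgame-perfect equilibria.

first

If Player I leads: Player II's best replies are A→c2, B→c1, C→c1, D→c3; Player I's induced payoffs 2, 9, -6, -3; outcome (B, c1), payoffs (9, 0).
If Player II leads: Player I's best replies are c1→B, c2→B, c3→C; Player II's induced payoffs 0, -9, 2; outcome (C, c3), payoffs (5, 2).
Player I gets 9 moving first and 5 moving second, so Player I prefers to move first.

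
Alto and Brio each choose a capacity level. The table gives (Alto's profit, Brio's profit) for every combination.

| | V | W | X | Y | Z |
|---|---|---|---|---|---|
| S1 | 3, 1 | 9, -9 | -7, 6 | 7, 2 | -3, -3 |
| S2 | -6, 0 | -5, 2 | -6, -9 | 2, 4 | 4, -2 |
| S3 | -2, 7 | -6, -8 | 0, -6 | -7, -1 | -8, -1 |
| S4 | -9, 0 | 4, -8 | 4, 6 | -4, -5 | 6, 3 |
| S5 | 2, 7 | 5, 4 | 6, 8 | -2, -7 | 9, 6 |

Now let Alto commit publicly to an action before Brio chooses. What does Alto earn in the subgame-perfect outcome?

6

Work backward from Brio's decision.
- S1: BR = X, leader payoff -7.
- S2: BR = Y, leader payoff 2.
- S3: BR = V, leader payoff -2.
- S4: BR = X, leader payoff 4.
- S5: BR = X, leader payoff 6.
Among -7, 2, -2, 4, 6, the best is 6 at S5. Subgame-perfect outcome: (S5, X) with payoffs (6, 8).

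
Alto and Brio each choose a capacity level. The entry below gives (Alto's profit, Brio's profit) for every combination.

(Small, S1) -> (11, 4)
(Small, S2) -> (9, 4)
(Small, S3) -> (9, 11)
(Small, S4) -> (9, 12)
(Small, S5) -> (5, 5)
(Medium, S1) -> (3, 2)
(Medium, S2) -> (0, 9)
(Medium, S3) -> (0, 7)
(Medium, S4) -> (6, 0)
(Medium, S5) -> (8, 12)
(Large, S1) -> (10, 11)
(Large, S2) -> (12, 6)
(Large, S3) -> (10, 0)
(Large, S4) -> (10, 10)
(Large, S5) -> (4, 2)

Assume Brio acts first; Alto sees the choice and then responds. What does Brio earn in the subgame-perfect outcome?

12

Backward induction with Brio moving first.
- S1: BR = Small, leader payoff 4.
- S2: BR = Large, leader payoff 6.
- S3: BR = Large, leader payoff 0.
- S4: BR = Large, leader payoff 10.
- S5: BR = Medium, leader payoff 12.
Among 4, 6, 0, 10, 12, the best is 12 at S5. Subgame-perfect outcome: (Medium, S5) with payoffs (8, 12).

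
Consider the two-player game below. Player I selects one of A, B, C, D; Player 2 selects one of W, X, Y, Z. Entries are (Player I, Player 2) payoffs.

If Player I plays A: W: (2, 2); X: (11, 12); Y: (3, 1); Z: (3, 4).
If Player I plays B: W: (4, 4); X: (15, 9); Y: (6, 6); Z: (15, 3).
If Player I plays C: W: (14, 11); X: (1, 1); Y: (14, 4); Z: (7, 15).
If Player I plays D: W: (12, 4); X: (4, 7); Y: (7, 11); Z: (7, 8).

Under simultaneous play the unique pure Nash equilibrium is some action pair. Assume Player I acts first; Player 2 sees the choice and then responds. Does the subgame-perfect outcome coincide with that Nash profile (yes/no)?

yes

Player 2 best-responds to each possible Player I move:
- A → Player 2 plays X (best of 2, 12, 1, 4); Player I gets 11.
- B → Player 2 plays X (best of 4, 9, 6, 3); Player I gets 15.
- C → Player 2 plays Z (best of 11, 1, 4, 15); Player I gets 7.
- D → Player 2 plays Y (best of 4, 7, 11, 8); Player I gets 7.
Player I's induced payoffs are 11, 15, 7, 7, so Player I commits to B. Subgame-perfect outcome: (B, X) with payoffs (15, 9).
For the simultaneous game, intersect best replies.
Player I's best replies: W→C; X→B; Y→C; Z→B.
Player 2's best replies: A→X; B→X; C→Z; D→Y.
The unique mutual best reply is (B, X), giving (15, 9).
Sequential outcome (B, X) coincides with the Nash profile (B, X).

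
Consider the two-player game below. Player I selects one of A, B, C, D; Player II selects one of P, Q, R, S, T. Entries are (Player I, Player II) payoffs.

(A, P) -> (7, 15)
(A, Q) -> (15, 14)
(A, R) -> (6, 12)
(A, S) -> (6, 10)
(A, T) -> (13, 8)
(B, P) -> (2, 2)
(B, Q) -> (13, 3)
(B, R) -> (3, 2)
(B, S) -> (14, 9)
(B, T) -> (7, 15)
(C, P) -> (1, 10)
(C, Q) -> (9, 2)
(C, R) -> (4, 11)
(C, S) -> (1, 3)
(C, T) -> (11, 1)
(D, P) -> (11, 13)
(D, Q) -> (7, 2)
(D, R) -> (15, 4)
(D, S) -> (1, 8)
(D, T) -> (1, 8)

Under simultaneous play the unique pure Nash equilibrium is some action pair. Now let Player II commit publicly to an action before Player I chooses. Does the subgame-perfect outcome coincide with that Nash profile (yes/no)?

no

Backward induction with Player II moving first.
- P: BR = D, leader payoff 13.
- Q: BR = A, leader payoff 14.
- R: BR = D, leader payoff 4.
- S: BR = B, leader payoff 9.
- T: BR = A, leader payoff 8.
Player II's induced payoffs are 13, 14, 4, 9, 8, so Player II commits to Q. Subgame-perfect outcome: (A, Q) with payoffs (15, 14).
Now find the simultaneous Nash equilibrium.
Player I's best replies: P→D; Q→A; R→D; S→B; T→A.
Player II's best replies: A→P; B→T; C→R; D→P.
Only (D, P) has each player best-responding; Nash payoffs (11, 13).
Sequential outcome (A, Q) differs from the Nash profile (D, P).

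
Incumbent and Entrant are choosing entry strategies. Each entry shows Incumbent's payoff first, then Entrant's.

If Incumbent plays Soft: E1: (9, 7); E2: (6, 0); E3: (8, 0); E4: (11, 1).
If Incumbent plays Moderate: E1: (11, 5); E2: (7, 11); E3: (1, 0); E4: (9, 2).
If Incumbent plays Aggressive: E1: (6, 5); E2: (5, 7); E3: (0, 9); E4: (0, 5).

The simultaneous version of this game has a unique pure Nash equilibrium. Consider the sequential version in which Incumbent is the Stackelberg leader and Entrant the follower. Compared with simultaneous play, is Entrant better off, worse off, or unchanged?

Work backward from Entrant's decision.
- Soft: BR = E1, leader payoff 9.
- Moderate: BR = E2, leader payoff 7.
- Aggressive: BR = E3, leader payoff 0.
Among 9, 7, 0, the best is 9 at Soft. Subgame-perfect outcome: (Soft, E1) with payoffs (9, 7).
For the simultaneous game, intersect best replies.
Incumbent's best replies: E1→Moderate; E2→Moderate; E3→Soft; E4→Soft.
Entrant's best replies: Soft→E1; Moderate→E2; Aggressive→E3.
The unique mutual best reply is (Moderate, E2), giving (7, 11).
Entrant earns 7 sequentially versus 11 at the Nash outcome: worse off.

worse off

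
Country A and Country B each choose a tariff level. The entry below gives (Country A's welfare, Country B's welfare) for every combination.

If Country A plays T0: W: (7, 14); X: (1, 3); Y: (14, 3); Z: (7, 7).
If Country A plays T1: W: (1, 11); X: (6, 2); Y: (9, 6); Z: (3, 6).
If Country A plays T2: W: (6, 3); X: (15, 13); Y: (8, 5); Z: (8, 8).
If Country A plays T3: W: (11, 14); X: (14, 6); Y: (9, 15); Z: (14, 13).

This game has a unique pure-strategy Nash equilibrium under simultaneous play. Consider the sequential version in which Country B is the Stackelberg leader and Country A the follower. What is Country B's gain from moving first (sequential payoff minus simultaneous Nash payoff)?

1

Backward induction with Country B moving first.
- W: BR = T3, leader payoff 14.
- X: BR = T2, leader payoff 13.
- Y: BR = T0, leader payoff 3.
- Z: BR = T3, leader payoff 13.
Among 14, 13, 3, 13, the best is 14 at W. Subgame-perfect outcome: (T3, W) with payoffs (11, 14).
Under simultaneous play:
Country A's best replies: W→T3; X→T2; Y→T0; Z→T3.
Country B's best replies: T0→W; T1→W; T2→X; T3→Y.
Only (T2, X) has each player best-responding; Nash payoffs (15, 13).
Country B's commitment gain: 14 − 13 = 1.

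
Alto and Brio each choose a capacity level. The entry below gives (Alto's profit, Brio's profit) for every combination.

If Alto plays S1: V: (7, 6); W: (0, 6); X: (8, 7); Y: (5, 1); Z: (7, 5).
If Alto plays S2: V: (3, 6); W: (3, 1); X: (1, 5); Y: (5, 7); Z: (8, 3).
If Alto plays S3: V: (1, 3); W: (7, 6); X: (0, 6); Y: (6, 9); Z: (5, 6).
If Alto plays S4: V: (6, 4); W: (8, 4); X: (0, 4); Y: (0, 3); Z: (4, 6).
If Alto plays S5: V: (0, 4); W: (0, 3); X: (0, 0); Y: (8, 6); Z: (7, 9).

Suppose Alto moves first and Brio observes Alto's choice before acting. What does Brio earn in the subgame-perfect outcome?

7

Brio best-responds to each possible Alto move:
- S1 → Brio plays X (best of 6, 6, 7, 1, 5); Alto gets 8.
- S2 → Brio plays Y (best of 6, 1, 5, 7, 3); Alto gets 5.
- S3 → Brio plays Y (best of 3, 6, 6, 9, 6); Alto gets 6.
- S4 → Brio plays Z (best of 4, 4, 4, 3, 6); Alto gets 4.
- S5 → Brio plays Z (best of 4, 3, 0, 6, 9); Alto gets 7.
Among 8, 5, 6, 4, 7, the best is 8 at S1. Subgame-perfect outcome: (S1, X) with payoffs (8, 7).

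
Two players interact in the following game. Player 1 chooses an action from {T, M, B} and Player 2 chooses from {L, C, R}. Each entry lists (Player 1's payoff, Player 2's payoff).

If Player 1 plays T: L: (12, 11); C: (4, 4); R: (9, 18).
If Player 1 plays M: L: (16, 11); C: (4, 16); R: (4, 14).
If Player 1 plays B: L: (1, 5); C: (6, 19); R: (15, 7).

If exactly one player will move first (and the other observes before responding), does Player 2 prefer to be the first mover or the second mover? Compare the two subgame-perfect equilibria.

first

If Player 1 leads: Player 2's best replies are T→R, M→C, B→C; Player 1's induced payoffs 9, 4, 6; outcome (T, R), payoffs (9, 18).
If Player 2 leads: Player 1's best replies are L→M, C→B, R→B; Player 2's induced payoffs 11, 19, 7; outcome (B, C), payoffs (6, 19).
Player 2 gets 19 moving first and 18 moving second, so Player 2 prefers to move first.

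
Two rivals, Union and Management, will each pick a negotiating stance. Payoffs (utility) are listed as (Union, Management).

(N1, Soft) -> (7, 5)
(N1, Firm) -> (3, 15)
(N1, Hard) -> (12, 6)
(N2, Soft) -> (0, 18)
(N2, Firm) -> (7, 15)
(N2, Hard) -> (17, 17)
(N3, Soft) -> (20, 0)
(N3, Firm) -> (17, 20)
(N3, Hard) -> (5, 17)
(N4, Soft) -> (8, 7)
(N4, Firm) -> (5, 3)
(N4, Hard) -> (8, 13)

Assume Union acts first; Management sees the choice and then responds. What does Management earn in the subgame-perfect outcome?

Solve by backward induction (Union leads).
- N1 → Management plays Firm (best of 5, 15, 6); Union gets 3.
- N2 → Management plays Soft (best of 18, 15, 17); Union gets 0.
- N3 → Management plays Firm (best of 0, 20, 17); Union gets 17.
- N4 → Management plays Hard (best of 7, 3, 13); Union gets 8.
Maximizing over 3, 0, 17, 8, Union chooses N3. Subgame-perfect outcome: (N3, Firm) with payoffs (17, 20).

20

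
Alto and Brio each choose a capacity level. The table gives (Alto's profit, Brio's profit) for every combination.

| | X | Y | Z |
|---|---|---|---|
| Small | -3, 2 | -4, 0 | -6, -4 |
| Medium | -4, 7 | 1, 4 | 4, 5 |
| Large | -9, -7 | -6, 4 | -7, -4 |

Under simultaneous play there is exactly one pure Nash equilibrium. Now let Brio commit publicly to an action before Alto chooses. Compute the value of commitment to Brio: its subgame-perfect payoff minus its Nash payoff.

3

Solve by backward induction (Brio leads).
- X → Alto plays Small (best of -3, -4, -9); Brio gets 2.
- Y → Alto plays Medium (best of -4, 1, -6); Brio gets 4.
- Z → Alto plays Medium (best of -6, 4, -7); Brio gets 5.
Among 2, 4, 5, the best is 5 at Z. Subgame-perfect outcome: (Medium, Z) with payoffs (4, 5).
Under simultaneous play:
Alto's best replies: X→Small; Y→Medium; Z→Medium.
Brio's best replies: Small→X; Medium→X; Large→Y.
Only (Small, X) has each player best-responding; Nash payoffs (-3, 2).
Brio's commitment gain: 5 − 2 = 3.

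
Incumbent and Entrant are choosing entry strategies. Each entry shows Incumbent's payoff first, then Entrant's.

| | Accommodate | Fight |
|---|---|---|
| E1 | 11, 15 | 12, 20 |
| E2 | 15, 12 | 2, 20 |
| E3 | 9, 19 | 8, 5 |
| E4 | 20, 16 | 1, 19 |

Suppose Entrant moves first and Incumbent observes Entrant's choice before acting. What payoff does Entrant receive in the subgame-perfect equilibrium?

20

Solve by backward induction (Entrant leads).
- Accommodate: Incumbent compares 11, 15, 9, 20 and picks E4; Entrant would get 16.
- Fight: Incumbent compares 12, 2, 8, 1 and picks E1; Entrant would get 20.
Among 16, 20, the best is 20 at Fight. Subgame-perfect outcome: (E1, Fight) with payoffs (12, 20).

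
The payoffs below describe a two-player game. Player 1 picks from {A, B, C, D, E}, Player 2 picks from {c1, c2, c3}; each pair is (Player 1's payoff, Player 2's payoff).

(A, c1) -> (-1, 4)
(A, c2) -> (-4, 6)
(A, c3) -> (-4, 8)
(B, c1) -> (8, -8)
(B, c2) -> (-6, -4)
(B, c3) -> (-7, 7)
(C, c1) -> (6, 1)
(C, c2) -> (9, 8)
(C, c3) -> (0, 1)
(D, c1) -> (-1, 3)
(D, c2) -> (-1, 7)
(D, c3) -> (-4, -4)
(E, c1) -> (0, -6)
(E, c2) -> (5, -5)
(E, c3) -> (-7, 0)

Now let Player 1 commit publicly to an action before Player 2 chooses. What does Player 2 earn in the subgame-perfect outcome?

8

Work backward from Player 2's decision.
- A: BR = c3, leader payoff -4.
- B: BR = c3, leader payoff -7.
- C: BR = c2, leader payoff 9.
- D: BR = c2, leader payoff -1.
- E: BR = c3, leader payoff -7.
Player 1's induced payoffs are -4, -7, 9, -1, -7, so Player 1 commits to C. Subgame-perfect outcome: (C, c2) with payoffs (9, 8).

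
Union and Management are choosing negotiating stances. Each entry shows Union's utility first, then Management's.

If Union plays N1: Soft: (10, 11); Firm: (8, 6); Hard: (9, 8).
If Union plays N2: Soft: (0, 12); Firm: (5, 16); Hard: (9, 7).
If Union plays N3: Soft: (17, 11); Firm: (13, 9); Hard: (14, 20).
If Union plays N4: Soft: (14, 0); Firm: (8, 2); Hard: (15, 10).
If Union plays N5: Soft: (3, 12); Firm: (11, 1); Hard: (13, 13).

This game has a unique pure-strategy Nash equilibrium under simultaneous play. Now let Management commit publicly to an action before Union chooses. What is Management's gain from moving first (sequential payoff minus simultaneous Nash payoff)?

Backward induction with Management moving first.
- Soft: BR = N3, leader payoff 11.
- Firm: BR = N3, leader payoff 9.
- Hard: BR = N4, leader payoff 10.
Among 11, 9, 10, the best is 11 at Soft. Subgame-perfect outcome: (N3, Soft) with payoffs (17, 11).
Under simultaneous play:
Union's best replies: Soft→N3; Firm→N3; Hard→N4.
Management's best replies: N1→Soft; N2→Firm; N3→Hard; N4→Hard; N5→Hard.
Only (N4, Hard) has each player best-responding; Nash payoffs (15, 10).
Management's commitment gain: 11 − 10 = 1.

1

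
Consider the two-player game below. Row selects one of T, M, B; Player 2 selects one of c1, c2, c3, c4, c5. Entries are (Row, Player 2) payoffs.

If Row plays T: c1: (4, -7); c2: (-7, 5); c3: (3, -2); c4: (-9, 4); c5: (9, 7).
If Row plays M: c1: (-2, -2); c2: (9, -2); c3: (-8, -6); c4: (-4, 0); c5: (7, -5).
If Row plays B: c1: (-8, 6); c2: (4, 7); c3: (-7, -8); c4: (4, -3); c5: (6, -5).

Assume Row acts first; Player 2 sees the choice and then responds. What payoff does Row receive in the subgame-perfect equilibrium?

9

Work backward from Player 2's decision.
- T: Player 2 compares -7, 5, -2, 4, 7 and picks c5; Row would get 9.
- M: Player 2 compares -2, -2, -6, 0, -5 and picks c4; Row would get -4.
- B: Player 2 compares 6, 7, -8, -3, -5 and picks c2; Row would get 4.
Maximizing over 9, -4, 4, Row chooses T. Subgame-perfect outcome: (T, c5) with payoffs (9, 7).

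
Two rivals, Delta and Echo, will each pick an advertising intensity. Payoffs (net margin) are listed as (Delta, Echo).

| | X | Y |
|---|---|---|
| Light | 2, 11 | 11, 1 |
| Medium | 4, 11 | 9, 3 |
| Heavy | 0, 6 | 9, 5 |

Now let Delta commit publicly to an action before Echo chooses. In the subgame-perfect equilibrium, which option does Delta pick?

Echo best-responds to each possible Delta move:
- Light: Echo compares 11, 1 and picks X; Delta would get 2.
- Medium: Echo compares 11, 3 and picks X; Delta would get 4.
- Heavy: Echo compares 6, 5 and picks X; Delta would get 0.
Maximizing over 2, 4, 0, Delta chooses Medium. Subgame-perfect outcome: (Medium, X) with payoffs (4, 11).

Medium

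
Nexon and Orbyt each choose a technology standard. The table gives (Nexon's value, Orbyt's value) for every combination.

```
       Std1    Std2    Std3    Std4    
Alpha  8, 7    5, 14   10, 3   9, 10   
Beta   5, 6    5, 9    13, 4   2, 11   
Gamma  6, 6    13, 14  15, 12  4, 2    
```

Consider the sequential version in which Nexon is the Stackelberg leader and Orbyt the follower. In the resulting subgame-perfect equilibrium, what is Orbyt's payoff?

Orbyt best-responds to each possible Nexon move:
- Alpha: Orbyt compares 7, 14, 3, 10 and picks Std2; Nexon would get 5.
- Beta: Orbyt compares 6, 9, 4, 11 and picks Std4; Nexon would get 2.
- Gamma: Orbyt compares 6, 14, 12, 2 and picks Std2; Nexon would get 13.
Among 5, 2, 13, the best is 13 at Gamma. Subgame-perfect outcome: (Gamma, Std2) with payoffs (13, 14).

14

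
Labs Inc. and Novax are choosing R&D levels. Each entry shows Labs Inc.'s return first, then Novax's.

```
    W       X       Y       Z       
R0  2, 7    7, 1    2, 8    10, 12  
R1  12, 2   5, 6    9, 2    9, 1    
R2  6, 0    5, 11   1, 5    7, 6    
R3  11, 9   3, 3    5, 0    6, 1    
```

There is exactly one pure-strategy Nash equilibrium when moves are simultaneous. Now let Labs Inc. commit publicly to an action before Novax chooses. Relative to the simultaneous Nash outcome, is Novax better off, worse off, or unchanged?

Backward induction with Labs Inc. moving first.
- R0: BR = Z, leader payoff 10.
- R1: BR = X, leader payoff 5.
- R2: BR = X, leader payoff 5.
- R3: BR = W, leader payoff 11.
Among 10, 5, 5, 11, the best is 11 at R3. Subgame-perfect outcome: (R3, W) with payoffs (11, 9).
Now find the simultaneous Nash equilibrium.
Labs Inc.'s best replies: W→R1; X→R0; Y→R1; Z→R0.
Novax's best replies: R0→Z; R1→X; R2→X; R3→W.
Only (R0, Z) has each player best-responding; Nash payoffs (10, 12).
Novax earns 9 sequentially versus 12 at the Nash outcome: worse off.

worse off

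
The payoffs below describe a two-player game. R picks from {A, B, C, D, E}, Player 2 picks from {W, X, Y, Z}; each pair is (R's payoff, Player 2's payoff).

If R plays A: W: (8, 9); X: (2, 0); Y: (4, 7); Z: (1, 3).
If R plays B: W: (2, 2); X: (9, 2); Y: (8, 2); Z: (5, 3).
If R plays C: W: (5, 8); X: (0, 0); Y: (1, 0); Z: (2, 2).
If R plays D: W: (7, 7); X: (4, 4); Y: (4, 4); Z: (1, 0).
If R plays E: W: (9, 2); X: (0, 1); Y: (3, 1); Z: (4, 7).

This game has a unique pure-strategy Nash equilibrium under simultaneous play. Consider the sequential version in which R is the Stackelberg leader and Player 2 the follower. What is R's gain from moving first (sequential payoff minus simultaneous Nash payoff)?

3

Solve by backward induction (R leads).
- A → Player 2 plays W (best of 9, 0, 7, 3); R gets 8.
- B → Player 2 plays Z (best of 2, 2, 2, 3); R gets 5.
- C → Player 2 plays W (best of 8, 0, 0, 2); R gets 5.
- D → Player 2 plays W (best of 7, 4, 4, 0); R gets 7.
- E → Player 2 plays Z (best of 2, 1, 1, 7); R gets 4.
Among 8, 5, 5, 7, 4, the best is 8 at A. Subgame-perfect outcome: (A, W) with payoffs (8, 9).
Under simultaneous play:
R's best replies: W→E; X→B; Y→B; Z→B.
Player 2's best replies: A→W; B→Z; C→W; D→W; E→Z.
The unique mutual best reply is (B, Z), giving (5, 3).
R's commitment gain: 8 − 5 = 3.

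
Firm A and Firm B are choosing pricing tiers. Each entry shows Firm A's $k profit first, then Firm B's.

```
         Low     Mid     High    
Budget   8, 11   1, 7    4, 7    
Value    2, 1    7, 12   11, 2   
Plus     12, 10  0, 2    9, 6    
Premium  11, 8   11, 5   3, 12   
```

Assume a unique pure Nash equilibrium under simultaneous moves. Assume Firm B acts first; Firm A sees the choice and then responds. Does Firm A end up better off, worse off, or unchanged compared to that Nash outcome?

Backward induction with Firm B moving first.
- Low → Firm A plays Plus (best of 8, 2, 12, 11); Firm B gets 10.
- Mid → Firm A plays Premium (best of 1, 7, 0, 11); Firm B gets 5.
- High → Firm A plays Value (best of 4, 11, 9, 3); Firm B gets 2.
Firm B's induced payoffs are 10, 5, 2, so Firm B commits to Low. Subgame-perfect outcome: (Plus, Low) with payoffs (12, 10).
For the simultaneous game, intersect best replies.
Firm A's best replies: Low→Plus; Mid→Premium; High→Value.
Firm B's best replies: Budget→Low; Value→Mid; Plus→Low; Premium→High.
The unique mutual best reply is (Plus, Low), giving (12, 10).
Firm A earns 12 sequentially versus 12 at the Nash outcome: unchanged.

unchanged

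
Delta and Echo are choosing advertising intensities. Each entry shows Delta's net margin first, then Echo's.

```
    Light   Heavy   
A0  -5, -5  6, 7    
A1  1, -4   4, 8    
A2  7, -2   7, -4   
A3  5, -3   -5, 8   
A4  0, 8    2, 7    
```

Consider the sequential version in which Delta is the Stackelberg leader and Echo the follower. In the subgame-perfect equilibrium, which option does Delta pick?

A2

Work backward from Echo's decision.
- A0: Echo compares -5, 7 and picks Heavy; Delta would get 6.
- A1: Echo compares -4, 8 and picks Heavy; Delta would get 4.
- A2: Echo compares -2, -4 and picks Light; Delta would get 7.
- A3: Echo compares -3, 8 and picks Heavy; Delta would get -5.
- A4: Echo compares 8, 7 and picks Light; Delta would get 0.
Delta's induced payoffs are 6, 4, 7, -5, 0, so Delta commits to A2. Subgame-perfect outcome: (A2, Light) with payoffs (7, -2).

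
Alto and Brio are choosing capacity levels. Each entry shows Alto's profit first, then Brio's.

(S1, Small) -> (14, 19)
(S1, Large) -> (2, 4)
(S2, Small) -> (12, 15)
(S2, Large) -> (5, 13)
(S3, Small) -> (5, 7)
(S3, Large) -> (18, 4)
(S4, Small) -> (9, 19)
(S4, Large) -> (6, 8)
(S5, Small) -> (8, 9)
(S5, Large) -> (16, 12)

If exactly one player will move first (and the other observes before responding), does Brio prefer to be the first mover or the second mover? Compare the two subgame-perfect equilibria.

If Alto leads: Brio's best replies are S1→Small, S2→Small, S3→Small, S4→Small, S5→Large; Alto's induced payoffs 14, 12, 5, 9, 16; outcome (S5, Large), payoffs (16, 12).
If Brio leads: Alto's best replies are Small→S1, Large→S3; Brio's induced payoffs 19, 4; outcome (S1, Small), payoffs (14, 19).
Brio gets 19 moving first and 12 moving second, so Brio prefers to move first.

first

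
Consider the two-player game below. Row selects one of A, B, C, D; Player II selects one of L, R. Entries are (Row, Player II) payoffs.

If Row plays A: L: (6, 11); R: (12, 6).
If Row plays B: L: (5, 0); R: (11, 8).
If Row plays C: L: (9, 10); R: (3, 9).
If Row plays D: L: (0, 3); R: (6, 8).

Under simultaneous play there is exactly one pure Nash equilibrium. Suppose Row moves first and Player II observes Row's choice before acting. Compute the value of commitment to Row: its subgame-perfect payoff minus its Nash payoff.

2

Backward induction with Row moving first.
- A: BR = L, leader payoff 6.
- B: BR = R, leader payoff 11.
- C: BR = L, leader payoff 9.
- D: BR = R, leader payoff 6.
Row's induced payoffs are 6, 11, 9, 6, so Row commits to B. Subgame-perfect outcome: (B, R) with payoffs (11, 8).
Under simultaneous play:
Row's best replies: L→C; R→A.
Player II's best replies: A→L; B→R; C→L; D→R.
The unique mutual best reply is (C, L), giving (9, 10).
Row's commitment gain: 11 − 9 = 2.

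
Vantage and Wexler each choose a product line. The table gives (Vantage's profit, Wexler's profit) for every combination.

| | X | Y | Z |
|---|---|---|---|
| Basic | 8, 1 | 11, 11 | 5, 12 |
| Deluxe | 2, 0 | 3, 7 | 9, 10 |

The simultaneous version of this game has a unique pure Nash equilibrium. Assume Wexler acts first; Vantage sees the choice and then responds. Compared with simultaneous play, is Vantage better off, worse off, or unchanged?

Solve by backward induction (Wexler leads).
- X: Vantage compares 8, 2 and picks Basic; Wexler would get 1.
- Y: Vantage compares 11, 3 and picks Basic; Wexler would get 11.
- Z: Vantage compares 5, 9 and picks Deluxe; Wexler would get 10.
Among 1, 11, 10, the best is 11 at Y. Subgame-perfect outcome: (Basic, Y) with payoffs (11, 11).
Under simultaneous play:
Vantage's best replies: X→Basic; Y→Basic; Z→Deluxe.
Wexler's best replies: Basic→Z; Deluxe→Z.
The unique mutual best reply is (Deluxe, Z), giving (9, 10).
Vantage earns 11 sequentially versus 9 at the Nash outcome: better off.

better off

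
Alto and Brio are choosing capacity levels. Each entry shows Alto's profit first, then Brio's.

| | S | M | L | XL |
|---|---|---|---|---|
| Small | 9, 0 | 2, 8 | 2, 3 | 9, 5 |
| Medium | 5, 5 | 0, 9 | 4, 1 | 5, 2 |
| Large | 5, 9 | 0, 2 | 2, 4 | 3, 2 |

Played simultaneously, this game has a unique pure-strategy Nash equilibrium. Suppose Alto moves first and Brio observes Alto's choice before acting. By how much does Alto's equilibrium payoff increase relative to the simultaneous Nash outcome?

Brio best-responds to each possible Alto move:
- Small → Brio plays M (best of 0, 8, 3, 5); Alto gets 2.
- Medium → Brio plays M (best of 5, 9, 1, 2); Alto gets 0.
- Large → Brio plays S (best of 9, 2, 4, 2); Alto gets 5.
Alto's induced payoffs are 2, 0, 5, so Alto commits to Large. Subgame-perfect outcome: (Large, S) with payoffs (5, 9).
For the simultaneous game, intersect best replies.
Alto's best replies: S→Small; M→Small; L→Medium; XL→Small.
Brio's best replies: Small→M; Medium→M; Large→S.
Only (Small, M) has each player best-responding; Nash payoffs (2, 8).
Alto's commitment gain: 5 − 2 = 3.

3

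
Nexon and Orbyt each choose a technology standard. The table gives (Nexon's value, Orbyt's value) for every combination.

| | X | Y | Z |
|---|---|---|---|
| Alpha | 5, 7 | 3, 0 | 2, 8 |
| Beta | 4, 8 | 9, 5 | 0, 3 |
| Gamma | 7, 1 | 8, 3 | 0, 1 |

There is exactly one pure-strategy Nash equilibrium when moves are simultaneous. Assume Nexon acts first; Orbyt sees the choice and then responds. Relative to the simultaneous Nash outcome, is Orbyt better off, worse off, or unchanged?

worse off

Solve by backward induction (Nexon leads).
- Alpha → Orbyt plays Z (best of 7, 0, 8); Nexon gets 2.
- Beta → Orbyt plays X (best of 8, 5, 3); Nexon gets 4.
- Gamma → Orbyt plays Y (best of 1, 3, 1); Nexon gets 8.
Nexon's induced payoffs are 2, 4, 8, so Nexon commits to Gamma. Subgame-perfect outcome: (Gamma, Y) with payoffs (8, 3).
Under simultaneous play:
Nexon's best replies: X→Gamma; Y→Beta; Z→Alpha.
Orbyt's best replies: Alpha→Z; Beta→X; Gamma→Y.
The unique mutual best reply is (Alpha, Z), giving (2, 8).
Orbyt earns 3 sequentially versus 8 at the Nash outcome: worse off.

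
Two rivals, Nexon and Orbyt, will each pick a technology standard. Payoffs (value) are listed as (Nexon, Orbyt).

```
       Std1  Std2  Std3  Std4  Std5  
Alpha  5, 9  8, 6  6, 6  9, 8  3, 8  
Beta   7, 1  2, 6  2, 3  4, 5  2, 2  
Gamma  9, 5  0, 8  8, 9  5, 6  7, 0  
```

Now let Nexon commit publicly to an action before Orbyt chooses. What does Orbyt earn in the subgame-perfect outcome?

9

Backward induction with Nexon moving first.
- Alpha → Orbyt plays Std1 (best of 9, 6, 6, 8, 8); Nexon gets 5.
- Beta → Orbyt plays Std2 (best of 1, 6, 3, 5, 2); Nexon gets 2.
- Gamma → Orbyt plays Std3 (best of 5, 8, 9, 6, 0); Nexon gets 8.
Maximizing over 5, 2, 8, Nexon chooses Gamma. Subgame-perfect outcome: (Gamma, Std3) with payoffs (8, 9).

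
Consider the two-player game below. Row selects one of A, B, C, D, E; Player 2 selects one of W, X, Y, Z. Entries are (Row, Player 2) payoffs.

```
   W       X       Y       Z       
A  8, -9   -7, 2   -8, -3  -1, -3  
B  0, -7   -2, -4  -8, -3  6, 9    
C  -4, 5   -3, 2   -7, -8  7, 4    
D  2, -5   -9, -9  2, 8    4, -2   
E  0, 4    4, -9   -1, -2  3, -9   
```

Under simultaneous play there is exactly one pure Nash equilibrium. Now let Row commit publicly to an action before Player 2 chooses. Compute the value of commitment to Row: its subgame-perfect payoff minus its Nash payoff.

Work backward from Player 2's decision.
- A: BR = X, leader payoff -7.
- B: BR = Z, leader payoff 6.
- C: BR = W, leader payoff -4.
- D: BR = Y, leader payoff 2.
- E: BR = W, leader payoff 0.
Row's induced payoffs are -7, 6, -4, 2, 0, so Row commits to B. Subgame-perfect outcome: (B, Z) with payoffs (6, 9).
For the simultaneous game, intersect best replies.
Row's best replies: W→A; X→E; Y→D; Z→C.
Player 2's best replies: A→X; B→Z; C→W; D→Y; E→W.
The unique mutual best reply is (D, Y), giving (2, 8).
Row's commitment gain: 6 − 2 = 4.

4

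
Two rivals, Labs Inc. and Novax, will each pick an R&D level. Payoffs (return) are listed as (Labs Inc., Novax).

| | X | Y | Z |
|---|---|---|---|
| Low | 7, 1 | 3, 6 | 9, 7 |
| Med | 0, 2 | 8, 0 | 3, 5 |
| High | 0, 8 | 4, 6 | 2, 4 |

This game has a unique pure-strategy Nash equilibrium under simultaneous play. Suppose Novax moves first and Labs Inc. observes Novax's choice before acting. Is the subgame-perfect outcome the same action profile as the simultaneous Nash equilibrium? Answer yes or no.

yes

Backward induction with Novax moving first.
- X: Labs Inc. compares 7, 0, 0 and picks Low; Novax would get 1.
- Y: Labs Inc. compares 3, 8, 4 and picks Med; Novax would get 0.
- Z: Labs Inc. compares 9, 3, 2 and picks Low; Novax would get 7.
Among 1, 0, 7, the best is 7 at Z. Subgame-perfect outcome: (Low, Z) with payoffs (9, 7).
For the simultaneous game, intersect best replies.
Labs Inc.'s best replies: X→Low; Y→Med; Z→Low.
Novax's best replies: Low→Z; Med→Z; High→X.
Only (Low, Z) has each player best-responding; Nash payoffs (9, 7).
Sequential outcome (Low, Z) coincides with the Nash profile (Low, Z).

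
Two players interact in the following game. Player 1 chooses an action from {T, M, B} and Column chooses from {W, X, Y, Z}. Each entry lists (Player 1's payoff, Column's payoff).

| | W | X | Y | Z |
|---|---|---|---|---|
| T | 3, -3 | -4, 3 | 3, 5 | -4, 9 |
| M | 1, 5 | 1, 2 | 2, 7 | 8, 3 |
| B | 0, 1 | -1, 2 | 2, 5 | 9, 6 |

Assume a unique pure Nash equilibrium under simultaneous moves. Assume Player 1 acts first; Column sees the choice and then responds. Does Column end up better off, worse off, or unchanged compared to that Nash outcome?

Column best-responds to each possible Player 1 move:
- T → Column plays Z (best of -3, 3, 5, 9); Player 1 gets -4.
- M → Column plays Y (best of 5, 2, 7, 3); Player 1 gets 2.
- B → Column plays Z (best of 1, 2, 5, 6); Player 1 gets 9.
Player 1's induced payoffs are -4, 2, 9, so Player 1 commits to B. Subgame-perfect outcome: (B, Z) with payoffs (9, 6).
For the simultaneous game, intersect best replies.
Player 1's best replies: W→T; X→M; Y→T; Z→B.
Column's best replies: T→Z; M→Y; B→Z.
The unique mutual best reply is (B, Z), giving (9, 6).
Column earns 6 sequentially versus 6 at the Nash outcome: unchanged.

unchanged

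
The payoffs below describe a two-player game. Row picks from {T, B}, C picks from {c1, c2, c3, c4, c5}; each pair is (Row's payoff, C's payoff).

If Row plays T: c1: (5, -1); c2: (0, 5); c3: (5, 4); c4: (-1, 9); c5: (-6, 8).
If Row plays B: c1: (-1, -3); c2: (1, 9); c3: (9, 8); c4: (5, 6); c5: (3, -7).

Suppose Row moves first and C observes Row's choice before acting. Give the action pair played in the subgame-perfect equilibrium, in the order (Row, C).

(B, c2)

Work backward from C's decision.
- T: BR = c4, leader payoff -1.
- B: BR = c2, leader payoff 1.
Row's induced payoffs are -1, 1, so Row commits to B. Subgame-perfect outcome: (B, c2) with payoffs (1, 9).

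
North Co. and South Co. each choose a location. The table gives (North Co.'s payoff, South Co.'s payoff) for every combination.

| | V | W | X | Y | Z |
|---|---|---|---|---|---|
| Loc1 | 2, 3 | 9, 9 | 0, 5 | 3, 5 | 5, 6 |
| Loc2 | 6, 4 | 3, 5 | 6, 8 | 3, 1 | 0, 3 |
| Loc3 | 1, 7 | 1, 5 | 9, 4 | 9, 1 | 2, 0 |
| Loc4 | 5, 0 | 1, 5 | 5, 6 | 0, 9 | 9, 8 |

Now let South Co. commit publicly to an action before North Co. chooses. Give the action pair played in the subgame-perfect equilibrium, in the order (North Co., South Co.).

(Loc1, W)

North Co. best-responds to each possible South Co. move:
- V: North Co. compares 2, 6, 1, 5 and picks Loc2; South Co. would get 4.
- W: North Co. compares 9, 3, 1, 1 and picks Loc1; South Co. would get 9.
- X: North Co. compares 0, 6, 9, 5 and picks Loc3; South Co. would get 4.
- Y: North Co. compares 3, 3, 9, 0 and picks Loc3; South Co. would get 1.
- Z: North Co. compares 5, 0, 2, 9 and picks Loc4; South Co. would get 8.
Maximizing over 4, 9, 4, 1, 8, South Co. chooses W. Subgame-perfect outcome: (Loc1, W) with payoffs (9, 9).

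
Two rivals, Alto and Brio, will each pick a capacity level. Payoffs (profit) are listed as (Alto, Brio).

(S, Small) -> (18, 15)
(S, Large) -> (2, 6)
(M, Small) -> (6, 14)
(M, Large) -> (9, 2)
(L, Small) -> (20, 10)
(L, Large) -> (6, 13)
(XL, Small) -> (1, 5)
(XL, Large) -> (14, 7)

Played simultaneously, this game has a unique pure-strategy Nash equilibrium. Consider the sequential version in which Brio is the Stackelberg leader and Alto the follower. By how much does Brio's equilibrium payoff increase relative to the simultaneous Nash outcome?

Backward induction with Brio moving first.
- Small: BR = L, leader payoff 10.
- Large: BR = XL, leader payoff 7.
Among 10, 7, the best is 10 at Small. Subgame-perfect outcome: (L, Small) with payoffs (20, 10).
Under simultaneous play:
Alto's best replies: Small→L; Large→XL.
Brio's best replies: S→Small; M→Small; L→Large; XL→Large.
Only (XL, Large) has each player best-responding; Nash payoffs (14, 7).
Brio's commitment gain: 10 − 7 = 3.

3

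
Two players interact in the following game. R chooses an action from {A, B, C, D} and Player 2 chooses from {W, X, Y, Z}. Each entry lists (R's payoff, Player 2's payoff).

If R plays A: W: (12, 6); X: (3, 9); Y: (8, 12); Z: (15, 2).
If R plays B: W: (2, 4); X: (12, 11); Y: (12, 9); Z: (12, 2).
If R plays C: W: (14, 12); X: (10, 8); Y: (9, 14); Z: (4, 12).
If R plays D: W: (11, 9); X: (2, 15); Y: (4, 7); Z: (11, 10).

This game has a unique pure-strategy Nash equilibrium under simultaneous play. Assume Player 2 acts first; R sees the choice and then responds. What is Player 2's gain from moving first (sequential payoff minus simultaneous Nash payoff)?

Work backward from R's decision.
- W: BR = C, leader payoff 12.
- X: BR = B, leader payoff 11.
- Y: BR = B, leader payoff 9.
- Z: BR = A, leader payoff 2.
Player 2's induced payoffs are 12, 11, 9, 2, so Player 2 commits to W. Subgame-perfect outcome: (C, W) with payoffs (14, 12).
For the simultaneous game, intersect best replies.
R's best replies: W→C; X→B; Y→B; Z→A.
Player 2's best replies: A→Y; B→X; C→Y; D→X.
Only (B, X) has each player best-responding; Nash payoffs (12, 11).
Player 2's commitment gain: 12 − 11 = 1.

1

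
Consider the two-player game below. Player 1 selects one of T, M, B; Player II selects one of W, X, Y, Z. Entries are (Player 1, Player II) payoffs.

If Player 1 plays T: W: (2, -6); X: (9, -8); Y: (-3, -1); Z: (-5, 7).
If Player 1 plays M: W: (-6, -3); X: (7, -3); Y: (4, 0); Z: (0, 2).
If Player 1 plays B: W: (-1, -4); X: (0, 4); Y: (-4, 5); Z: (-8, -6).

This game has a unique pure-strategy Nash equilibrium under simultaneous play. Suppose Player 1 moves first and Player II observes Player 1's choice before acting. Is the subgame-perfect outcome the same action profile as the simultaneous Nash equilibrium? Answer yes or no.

yes

Solve by backward induction (Player 1 leads).
- T → Player II plays Z (best of -6, -8, -1, 7); Player 1 gets -5.
- M → Player II plays Z (best of -3, -3, 0, 2); Player 1 gets 0.
- B → Player II plays Y (best of -4, 4, 5, -6); Player 1 gets -4.
Maximizing over -5, 0, -4, Player 1 chooses M. Subgame-perfect outcome: (M, Z) with payoffs (0, 2).
Under simultaneous play:
Player 1's best replies: W→T; X→T; Y→M; Z→M.
Player II's best replies: T→Z; M→Z; B→Y.
Only (M, Z) has each player best-responding; Nash payoffs (0, 2).
Sequential outcome (M, Z) coincides with the Nash profile (M, Z).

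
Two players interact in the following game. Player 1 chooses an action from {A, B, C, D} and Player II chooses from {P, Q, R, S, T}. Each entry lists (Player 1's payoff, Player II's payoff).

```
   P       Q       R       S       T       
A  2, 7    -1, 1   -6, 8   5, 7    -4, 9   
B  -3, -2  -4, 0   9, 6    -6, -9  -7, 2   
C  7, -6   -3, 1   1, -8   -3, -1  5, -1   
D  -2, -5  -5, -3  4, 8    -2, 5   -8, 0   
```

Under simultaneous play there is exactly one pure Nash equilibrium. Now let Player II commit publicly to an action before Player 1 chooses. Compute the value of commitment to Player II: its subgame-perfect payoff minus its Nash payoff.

1

Solve by backward induction (Player II leads).
- P → Player 1 plays C (best of 2, -3, 7, -2); Player II gets -6.
- Q → Player 1 plays A (best of -1, -4, -3, -5); Player II gets 1.
- R → Player 1 plays B (best of -6, 9, 1, 4); Player II gets 6.
- S → Player 1 plays A (best of 5, -6, -3, -2); Player II gets 7.
- T → Player 1 plays C (best of -4, -7, 5, -8); Player II gets -1.
Among -6, 1, 6, 7, -1, the best is 7 at S. Subgame-perfect outcome: (A, S) with payoffs (5, 7).
For the simultaneous game, intersect best replies.
Player 1's best replies: P→C; Q→A; R→B; S→A; T→C.
Player II's best replies: A→T; B→R; C→Q; D→R.
The unique mutual best reply is (B, R), giving (9, 6).
Player II's commitment gain: 7 − 6 = 1.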